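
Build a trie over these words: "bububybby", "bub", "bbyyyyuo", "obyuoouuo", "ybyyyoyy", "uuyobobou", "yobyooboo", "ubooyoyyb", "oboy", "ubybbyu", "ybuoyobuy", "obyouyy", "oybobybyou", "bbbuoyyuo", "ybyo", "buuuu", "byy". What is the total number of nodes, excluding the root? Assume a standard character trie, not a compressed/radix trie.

98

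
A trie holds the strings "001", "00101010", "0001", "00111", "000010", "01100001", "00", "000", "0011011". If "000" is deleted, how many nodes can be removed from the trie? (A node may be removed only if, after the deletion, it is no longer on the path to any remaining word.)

0

A node on "000"'s path can go only if nothing else ends at it or branches off below it.
Every node on "000" is still needed (e.g. by "0001"), so nothing is freed.
Nodes removed: 0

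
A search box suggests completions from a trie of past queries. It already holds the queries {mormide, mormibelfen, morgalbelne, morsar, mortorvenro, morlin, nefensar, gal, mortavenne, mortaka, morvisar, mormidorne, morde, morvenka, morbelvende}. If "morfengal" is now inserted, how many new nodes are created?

"mor" is already a path in the trie; the remaining "fengal" must be added.
So 9 − 3 = 6 new nodes.

6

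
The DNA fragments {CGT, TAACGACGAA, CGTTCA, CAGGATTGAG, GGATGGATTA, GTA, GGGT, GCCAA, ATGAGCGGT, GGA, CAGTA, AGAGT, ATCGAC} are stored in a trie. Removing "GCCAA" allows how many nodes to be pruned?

4

After clearing the end-marker at "GCCAA", prune upward until reaching a node still needed by another word.
The suffix "CCAA" (4 nodes) is used only by "GCCAA"; the node for "G" still has the child "G", so pruning stops there.
Nodes removed: 4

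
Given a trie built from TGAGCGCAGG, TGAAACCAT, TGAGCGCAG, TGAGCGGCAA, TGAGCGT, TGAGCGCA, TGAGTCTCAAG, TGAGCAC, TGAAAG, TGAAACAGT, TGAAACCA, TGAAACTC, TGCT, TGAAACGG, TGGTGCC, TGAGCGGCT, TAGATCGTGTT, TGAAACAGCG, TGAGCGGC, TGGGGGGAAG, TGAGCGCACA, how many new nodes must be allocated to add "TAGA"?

"TAGA" is already a full path in the trie; only an end-marker is added.
No new nodes are needed: 0.

0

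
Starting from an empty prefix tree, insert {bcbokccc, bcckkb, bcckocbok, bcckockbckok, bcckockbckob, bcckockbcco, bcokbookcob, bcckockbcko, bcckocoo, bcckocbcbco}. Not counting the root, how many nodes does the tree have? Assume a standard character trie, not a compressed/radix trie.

Trace insertions, counting only characters that open a new branch:
  "bcbokccc" → 8 new (b, c, b, o, k, c, c, c)
  "bcckkb" → prefix "bc" already present; 4 new (c, k, k, b)
  "bcckocbok" → prefix "bcck" already present; 5 new (o, c, b, o, k)
  "bcckockbckok" → prefix "bcckoc" already present; 6 new (k, b, c, k, o, k)
  "bcckockbckob" → prefix "bcckockbcko" already present; 1 new (b)
  "bcckockbcco" → prefix "bcckockbc" already present; 2 new (c, o)
  "bcokbookcob" → prefix "bc" already present; 9 new (o, k, b, o, o, k, c, o, b)
  "bcckockbcko" → prefix "bcckockbcko" already present; 0 new (none)
  "bcckocoo" → prefix "bcckoc" already present; 2 new (o, o)
  "bcckocbcbco" → prefix "bcckocb" already present; 4 new (c, b, c, o)
Total nodes = 8 + 4 + 5 + 6 + 1 + 2 + 9 + 0 + 2 + 4 = 41

41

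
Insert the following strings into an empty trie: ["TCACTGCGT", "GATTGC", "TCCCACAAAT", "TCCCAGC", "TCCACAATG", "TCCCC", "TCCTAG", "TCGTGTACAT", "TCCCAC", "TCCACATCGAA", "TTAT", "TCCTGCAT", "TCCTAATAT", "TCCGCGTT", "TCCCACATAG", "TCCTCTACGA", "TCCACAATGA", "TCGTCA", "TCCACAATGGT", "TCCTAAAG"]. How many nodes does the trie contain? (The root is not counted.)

For each word, the new-node count is its length minus the longest prefix already in the trie:
  "TCACTGCGT" → 9 new (T, C, A, C, T, G, C, G, T)
  "GATTGC" → 6 new (G, A, T, T, G, C)
  "TCCCACAAAT" → prefix "TC" already present; 8 new (C, C, A, C, A, A, A, T)
  "TCCCAGC" → prefix "TCCCA" already present; 2 new (G, C)
  "TCCACAATG" → prefix "TCC" already present; 6 new (A, C, A, A, T, G)
  "TCCCC" → prefix "TCCC" already present; 1 new (C)
  "TCCTAG" → prefix "TCC" already present; 3 new (T, A, G)
  "TCGTGTACAT" → prefix "TC" already present; 8 new (G, T, G, T, A, C, A, T)
  "TCCCAC" → prefix "TCCCAC" already present; 0 new (none)
  "TCCACATCGAA" → prefix "TCCACA" already present; 5 new (T, C, G, A, A)
  "TTAT" → prefix "T" already present; 3 new (T, A, T)
  "TCCTGCAT" → prefix "TCCT" already present; 4 new (G, C, A, T)
  "TCCTAATAT" → prefix "TCCTA" already present; 4 new (A, T, A, T)
  "TCCGCGTT" → prefix "TCC" already present; 5 new (G, C, G, T, T)
  "TCCCACATAG" → prefix "TCCCACA" already present; 3 new (T, A, G)
  "TCCTCTACGA" → prefix "TCCT" already present; 6 new (C, T, A, C, G, A)
  "TCCACAATGA" → prefix "TCCACAATG" already present; 1 new (A)
  "TCGTCA" → prefix "TCGT" already present; 2 new (C, A)
  "TCCACAATGGT" → prefix "TCCACAATG" already present; 2 new (G, T)
  "TCCTAAAG" → prefix "TCCTAA" already present; 2 new (A, G)
Total nodes = 9 + 6 + 8 + 2 + 6 + 1 + 3 + 8 + 0 + 5 + 3 + 4 + 4 + 5 + 3 + 6 + 1 + 2 + 2 + 2 = 80

80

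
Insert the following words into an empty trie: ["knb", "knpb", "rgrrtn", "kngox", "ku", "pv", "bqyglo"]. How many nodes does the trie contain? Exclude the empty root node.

23

Insert word by word; a character creates a node only if that edge doesn't already exist:
  "knb" → 3 new (k, n, b)
  "knpb" → prefix "kn" already present; 2 new (p, b)
  "rgrrtn" → 6 new (r, g, r, r, t, n)
  "kngox" → prefix "kn" already present; 3 new (g, o, x)
  "ku" → prefix "k" already present; 1 new (u)
  "pv" → 2 new (p, v)
  "bqyglo" → 6 new (b, q, y, g, l, o)
Total nodes = 3 + 2 + 6 + 3 + 1 + 2 + 6 = 23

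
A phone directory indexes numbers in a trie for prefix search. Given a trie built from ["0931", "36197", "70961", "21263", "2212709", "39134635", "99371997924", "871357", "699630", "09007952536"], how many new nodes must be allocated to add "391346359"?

"39134635" is already a path in the trie; the remaining "9" must be added.
So 9 − 8 = 1 new nodes.

1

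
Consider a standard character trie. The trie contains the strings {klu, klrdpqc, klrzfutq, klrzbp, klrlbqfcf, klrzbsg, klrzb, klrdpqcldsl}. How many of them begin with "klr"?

7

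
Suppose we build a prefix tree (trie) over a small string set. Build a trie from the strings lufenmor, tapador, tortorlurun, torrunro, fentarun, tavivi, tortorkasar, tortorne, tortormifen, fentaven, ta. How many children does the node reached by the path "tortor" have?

The children of the "tortor" node are the distinct next characters among strings starting with "tortor".
Distinct next characters after "tortor": k, l, m, n.
That node has 4 child edges.

4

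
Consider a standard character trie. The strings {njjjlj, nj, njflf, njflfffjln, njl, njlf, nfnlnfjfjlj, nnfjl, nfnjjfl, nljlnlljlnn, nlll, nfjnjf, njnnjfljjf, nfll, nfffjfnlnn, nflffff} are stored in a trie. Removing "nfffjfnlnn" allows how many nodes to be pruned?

8

Walk "nfffjfnlnn" from the leaf back toward the root, removing each node that no remaining word uses.
The suffix "ffjfnlnn" (8 nodes) is used only by "nfffjfnlnn"; the node for "nf" still has the child "n", so pruning stops there.
Nodes removed: 8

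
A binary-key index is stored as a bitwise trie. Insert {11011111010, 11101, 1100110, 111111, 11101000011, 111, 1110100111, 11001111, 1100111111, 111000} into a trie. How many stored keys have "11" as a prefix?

Traverse to the node for "11", then collect every word in that subtree.
Matches: "1100110", "11001111", "1100111111", "11011111010", "111", "111000", "11101", "11101000011", "1110100111", "111111"
Count: 10

10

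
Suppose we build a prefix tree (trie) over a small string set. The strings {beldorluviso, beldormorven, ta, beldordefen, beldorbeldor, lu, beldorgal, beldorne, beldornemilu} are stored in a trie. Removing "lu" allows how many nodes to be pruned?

After clearing the end-marker at "lu", prune upward until reaching a node still needed by another word.
No other word shares any prefix with "lu", so all 2 of its nodes go.
Nodes removed: 2

2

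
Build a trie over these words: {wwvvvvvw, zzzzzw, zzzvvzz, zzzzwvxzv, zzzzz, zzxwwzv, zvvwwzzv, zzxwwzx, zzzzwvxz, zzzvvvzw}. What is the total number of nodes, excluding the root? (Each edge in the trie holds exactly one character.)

Count nodes per top-level branch (shared prefixes stored once):
  'w'-branch (wwvvvvvw): 8 nodes
  'z'-branch (zvvwwzzv, zzxwwzv, zzxwwzx, zzzvvvzw, zzzvvzz, zzzzwvxz, zzzzwvxzv, zzzzz, zzzzzw): 31 nodes
Sum: 39

39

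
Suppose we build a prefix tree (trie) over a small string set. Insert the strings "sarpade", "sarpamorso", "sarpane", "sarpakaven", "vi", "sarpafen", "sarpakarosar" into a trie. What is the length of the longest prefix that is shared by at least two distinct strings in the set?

Look for the deepest trie node that still has at least two words in its subtree.
e.g. "sarpakarosar" and "sarpakaven" share the prefix "sarpaka" of length 7; no pair shares a longer one.
Longest shared-prefix length: 7

7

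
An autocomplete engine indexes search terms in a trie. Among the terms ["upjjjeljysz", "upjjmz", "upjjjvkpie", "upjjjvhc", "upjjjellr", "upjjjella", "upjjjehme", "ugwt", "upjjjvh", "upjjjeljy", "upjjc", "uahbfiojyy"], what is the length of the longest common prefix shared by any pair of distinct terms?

Look for the deepest trie node that still has at least two words in its subtree.
"upjjjeljy" and "upjjjeljysz" agree on "upjjjeljy" (9 characters) before diverging; nothing deeper is shared.
Longest shared-prefix length: 9

9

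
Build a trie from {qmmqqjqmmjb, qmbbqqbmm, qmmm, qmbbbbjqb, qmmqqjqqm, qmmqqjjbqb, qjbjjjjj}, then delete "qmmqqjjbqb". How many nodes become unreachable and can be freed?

4

After clearing the end-marker at "qmmqqjjbqb", prune upward until reaching a node still needed by another word.
The suffix "jbqb" (4 nodes) is used only by "qmmqqjjbqb"; the node for "qmmqqj" still has the child "q", so pruning stops there.
Nodes removed: 4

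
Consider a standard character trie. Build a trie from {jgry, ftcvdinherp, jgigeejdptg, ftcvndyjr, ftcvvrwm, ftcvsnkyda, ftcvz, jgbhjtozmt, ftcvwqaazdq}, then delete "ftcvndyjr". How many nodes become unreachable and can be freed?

5

A node on "ftcvndyjr"'s path can go only if nothing else ends at it or branches off below it.
The suffix "ndyjr" (5 nodes) is used only by "ftcvndyjr"; the node for "ftcv" still has the child "d", so pruning stops there.
Nodes removed: 5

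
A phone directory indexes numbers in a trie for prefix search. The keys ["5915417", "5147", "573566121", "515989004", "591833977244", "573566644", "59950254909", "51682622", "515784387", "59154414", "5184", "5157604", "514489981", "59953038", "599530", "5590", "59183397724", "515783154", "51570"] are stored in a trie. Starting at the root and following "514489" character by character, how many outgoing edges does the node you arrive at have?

1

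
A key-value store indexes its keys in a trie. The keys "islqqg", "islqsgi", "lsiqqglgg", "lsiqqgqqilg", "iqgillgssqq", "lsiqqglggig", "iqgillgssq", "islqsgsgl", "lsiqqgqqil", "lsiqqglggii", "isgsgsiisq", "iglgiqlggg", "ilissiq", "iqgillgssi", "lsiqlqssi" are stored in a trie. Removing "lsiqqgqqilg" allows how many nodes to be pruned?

A node on "lsiqqgqqilg"'s path can go only if nothing else ends at it or branches off below it.
The suffix "g" (1 node) is used only by "lsiqqgqqilg"; "lsiqqgqqil" is itself a stored word, so pruning stops there.
Nodes removed: 1

1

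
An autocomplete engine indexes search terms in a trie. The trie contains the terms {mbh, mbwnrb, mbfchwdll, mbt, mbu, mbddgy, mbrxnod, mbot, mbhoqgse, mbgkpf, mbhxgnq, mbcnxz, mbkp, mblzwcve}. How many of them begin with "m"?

14

Traverse to the node for "m", then collect every word in that subtree.
Words under "m": mbcnxz, mbddgy, mbfchwdll, mbgkpf, mbh, mbhoqgse, mbhxgnq, mbkp, mblzwcve, mbot, mbrxnod, mbt, mbu, mbwnrb
Count: 14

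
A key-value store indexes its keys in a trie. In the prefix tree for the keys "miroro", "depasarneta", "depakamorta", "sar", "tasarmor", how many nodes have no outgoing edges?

5

A leaf is a node with no children — equivalently, the end of a word that is not a proper prefix of any other stored word.
Those words: "depakamorta", "depasarneta", "miroro", "sar", "tasarmor"
Leaf count: 5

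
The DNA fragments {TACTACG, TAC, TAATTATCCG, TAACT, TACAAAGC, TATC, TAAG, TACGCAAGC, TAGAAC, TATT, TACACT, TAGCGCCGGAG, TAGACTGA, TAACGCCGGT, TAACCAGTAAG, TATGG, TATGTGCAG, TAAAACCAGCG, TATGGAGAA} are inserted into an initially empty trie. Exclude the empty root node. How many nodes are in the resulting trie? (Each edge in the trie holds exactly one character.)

82

Trace insertions, counting only characters that open a new branch:
  "TACTACG" → 7 new (T, A, C, T, A, C, G)
  "TAC" → prefix "TAC" already present; 0 new (none)
  "TAATTATCCG" → prefix "TA" already present; 8 new (A, T, T, A, T, C, C, G)
  "TAACT" → prefix "TAA" already present; 2 new (C, T)
  "TACAAAGC" → prefix "TAC" already present; 5 new (A, A, A, G, C)
  "TATC" → prefix "TA" already present; 2 new (T, C)
  "TAAG" → prefix "TAA" already present; 1 new (G)
  "TACGCAAGC" → prefix "TAC" already present; 6 new (G, C, A, A, G, C)
  "TAGAAC" → prefix "TA" already present; 4 new (G, A, A, C)
  "TATT" → prefix "TAT" already present; 1 new (T)
  "TACACT" → prefix "TACA" already present; 2 new (C, T)
  "TAGCGCCGGAG" → prefix "TAG" already present; 8 new (C, G, C, C, G, G, A, G)
  "TAGACTGA" → prefix "TAGA" already present; 4 new (C, T, G, A)
  "TAACGCCGGT" → prefix "TAAC" already present; 6 new (G, C, C, G, G, T)
  "TAACCAGTAAG" → prefix "TAAC" already present; 7 new (C, A, G, T, A, A, G)
  "TATGG" → prefix "TAT" already present; 2 new (G, G)
  "TATGTGCAG" → prefix "TATG" already present; 5 new (T, G, C, A, G)
  "TAAAACCAGCG" → prefix "TAA" already present; 8 new (A, A, C, C, A, G, C, G)
  "TATGGAGAA" → prefix "TATGG" already present; 4 new (A, G, A, A)
Total nodes = 7 + 0 + 8 + 2 + 5 + 2 + 1 + 6 + 4 + 1 + 2 + 8 + 4 + 6 + 7 + 2 + 5 + 8 + 4 = 82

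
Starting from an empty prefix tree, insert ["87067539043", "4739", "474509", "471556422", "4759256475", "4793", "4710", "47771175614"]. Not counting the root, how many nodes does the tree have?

Count nodes per top-level branch (shared prefixes stored once):
  '4'-branch (4710, 471556422, 4739, 474509, 4759256475, 47771175614, 4793): 35 nodes
  '8'-branch (87067539043): 11 nodes
Sum: 46

46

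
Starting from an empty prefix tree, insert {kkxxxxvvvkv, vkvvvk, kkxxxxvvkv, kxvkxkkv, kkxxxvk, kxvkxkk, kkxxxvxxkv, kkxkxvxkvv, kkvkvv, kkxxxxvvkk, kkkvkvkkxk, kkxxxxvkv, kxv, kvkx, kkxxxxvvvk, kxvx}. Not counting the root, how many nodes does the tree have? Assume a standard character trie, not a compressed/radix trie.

58

Count nodes per top-level branch (shared prefixes stored once):
  'k'-branch (kkkvkvkkxk, kkvkvv, kkxkxvxkvv, kkxxxvk, kkxxxvxxkv, kkxxxxvkv, kkxxxxvvkk, kkxxxxvvkv, kkxxxxvvvk, kkxxxxvvvkv, kvkx, kxv, kxvkxkk, kxvkxkkv, kxvx): 52 nodes
  'v'-branch (vkvvvk): 6 nodes
Sum: 58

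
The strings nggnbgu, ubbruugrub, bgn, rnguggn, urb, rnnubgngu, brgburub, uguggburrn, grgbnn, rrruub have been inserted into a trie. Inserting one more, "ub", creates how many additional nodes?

0

Every character of "ub" already lies on an existing path (it is a prefix of some stored word).
No new nodes are needed: 0.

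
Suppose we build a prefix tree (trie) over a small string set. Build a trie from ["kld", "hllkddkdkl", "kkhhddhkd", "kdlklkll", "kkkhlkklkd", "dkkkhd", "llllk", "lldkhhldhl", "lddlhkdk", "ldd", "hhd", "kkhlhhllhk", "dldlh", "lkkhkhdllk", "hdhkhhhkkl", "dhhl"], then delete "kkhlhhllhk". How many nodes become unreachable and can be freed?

7

A node on "kkhlhhllhk"'s path can go only if nothing else ends at it or branches off below it.
The suffix "lhhllhk" (7 nodes) is used only by "kkhlhhllhk"; the node for "kkh" still has the child "h", so pruning stops there.
Nodes removed: 7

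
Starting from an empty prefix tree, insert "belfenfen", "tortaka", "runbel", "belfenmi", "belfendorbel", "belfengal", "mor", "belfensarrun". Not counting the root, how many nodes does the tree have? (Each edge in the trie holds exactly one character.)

42

Trace insertions, counting only characters that open a new branch:
  "belfenfen" → 9 new (b, e, l, f, e, n, f, e, n)
  "tortaka" → 7 new (t, o, r, t, a, k, a)
  "runbel" → 6 new (r, u, n, b, e, l)
  "belfenmi" → prefix "belfen" already present; 2 new (m, i)
  "belfendorbel" → prefix "belfen" already present; 6 new (d, o, r, b, e, l)
  "belfengal" → prefix "belfen" already present; 3 new (g, a, l)
  "mor" → 3 new (m, o, r)
  "belfensarrun" → prefix "belfen" already present; 6 new (s, a, r, r, u, n)
Total nodes = 9 + 7 + 6 + 2 + 6 + 3 + 3 + 6 = 42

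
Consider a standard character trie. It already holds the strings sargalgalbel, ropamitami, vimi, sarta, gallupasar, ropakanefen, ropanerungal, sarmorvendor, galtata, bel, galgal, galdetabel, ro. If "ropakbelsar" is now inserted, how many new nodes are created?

6

The longest prefix of "ropakbelsar" already in the trie is "ropak" (length 5).
So 11 − 5 = 6 new nodes.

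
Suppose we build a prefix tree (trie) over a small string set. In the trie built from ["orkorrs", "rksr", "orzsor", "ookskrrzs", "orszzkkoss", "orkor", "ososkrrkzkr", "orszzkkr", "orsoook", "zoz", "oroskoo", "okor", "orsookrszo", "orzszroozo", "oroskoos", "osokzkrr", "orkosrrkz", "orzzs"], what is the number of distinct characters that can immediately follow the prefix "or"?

4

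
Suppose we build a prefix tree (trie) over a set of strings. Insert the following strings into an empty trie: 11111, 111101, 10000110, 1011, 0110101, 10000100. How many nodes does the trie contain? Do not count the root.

25

Trie structure (* marks end of a word):
(root)
├─ 0
│  └─ 1
│     └─ 1
│        └─ 0
│           └─ 1
│              └─ 0
│                 └─ 1 *
└─ 1
   ├─ 0
   │  ├─ 0
   │  │  └─ 0
   │  │     └─ 0
   │  │        └─ 1
   │  │           ├─ 0
   │  │           │  └─ 0 *
   │  │           └─ 1
   │  │              └─ 0 *
   │  └─ 1
   │     └─ 1 *
   └─ 1
      └─ 1
         └─ 1
            ├─ 0
            │  └─ 1 *
            └─ 1 *
Counting every labelled node above: 25.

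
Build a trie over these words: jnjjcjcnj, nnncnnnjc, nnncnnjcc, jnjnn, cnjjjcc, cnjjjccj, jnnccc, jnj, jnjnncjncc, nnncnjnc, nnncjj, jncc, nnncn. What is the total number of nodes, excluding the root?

Trace insertions, counting only characters that open a new branch:
  "jnjjcjcnj" → 9 new (j, n, j, j, c, j, c, n, j)
  "nnncnnnjc" → 9 new (n, n, n, c, n, n, n, j, c)
  "nnncnnjcc" → prefix "nnncnn" already present; 3 new (j, c, c)
  "jnjnn" → prefix "jnj" already present; 2 new (n, n)
  "cnjjjcc" → 7 new (c, n, j, j, j, c, c)
  "cnjjjccj" → prefix "cnjjjcc" already present; 1 new (j)
  "jnnccc" → prefix "jn" already present; 4 new (n, c, c, c)
  "jnj" → prefix "jnj" already present; 0 new (none)
  "jnjnncjncc" → prefix "jnjnn" already present; 5 new (c, j, n, c, c)
  "nnncnjnc" → prefix "nnncn" already present; 3 new (j, n, c)
  "nnncjj" → prefix "nnnc" already present; 2 new (j, j)
  "jncc" → prefix "jn" already present; 2 new (c, c)
  "nnncn" → prefix "nnncn" already present; 0 new (none)
Total nodes = 9 + 9 + 3 + 2 + 7 + 1 + 4 + 0 + 5 + 3 + 2 + 2 + 0 = 47

47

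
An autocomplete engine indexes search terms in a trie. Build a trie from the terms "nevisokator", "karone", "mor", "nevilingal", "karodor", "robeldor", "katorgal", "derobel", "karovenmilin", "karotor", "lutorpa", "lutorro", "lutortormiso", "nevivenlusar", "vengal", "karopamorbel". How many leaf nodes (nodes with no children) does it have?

A leaf is a node with no children — equivalently, the end of a word that is not a proper prefix of any other stored word.
Those words: "derobel", "karodor", "karone", "karopamorbel", "karotor", "karovenmilin", "katorgal", "lutorpa", "lutorro", "lutortormiso", "mor", "nevilingal", "nevisokator", "nevivenlusar", "robeldor", "vengal"
Leaf count: 16

16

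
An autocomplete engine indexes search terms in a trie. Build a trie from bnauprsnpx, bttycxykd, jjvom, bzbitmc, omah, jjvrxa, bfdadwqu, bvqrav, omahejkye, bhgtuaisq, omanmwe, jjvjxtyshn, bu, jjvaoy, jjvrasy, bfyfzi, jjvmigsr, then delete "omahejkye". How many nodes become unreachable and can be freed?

5

A node on "omahejkye"'s path can go only if nothing else ends at it or branches off below it.
The suffix "ejkye" (5 nodes) is used only by "omahejkye"; "omah" is itself a stored word, so pruning stops there.
Nodes removed: 5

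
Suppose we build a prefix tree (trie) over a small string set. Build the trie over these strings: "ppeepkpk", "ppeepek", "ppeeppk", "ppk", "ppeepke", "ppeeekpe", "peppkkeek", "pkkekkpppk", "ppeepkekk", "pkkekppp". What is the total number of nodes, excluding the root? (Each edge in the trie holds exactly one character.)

Count nodes per top-level branch (shared prefixes stored once):
  'p'-branch (peppkkeek, pkkekkpppk, pkkekppp, ppeeekpe, ppeepek, ppeepke, ppeepkekk, ppeepkpk, ppeeppk, ppk): 40 nodes
Sum: 40

40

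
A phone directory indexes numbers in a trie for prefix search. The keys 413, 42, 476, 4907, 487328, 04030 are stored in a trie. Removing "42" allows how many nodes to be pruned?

Walk "42" from the leaf back toward the root, removing each node that no remaining word uses.
The suffix "2" (1 node) is used only by "42"; the node for "4" still has the child "1", so pruning stops there.
Nodes removed: 1

1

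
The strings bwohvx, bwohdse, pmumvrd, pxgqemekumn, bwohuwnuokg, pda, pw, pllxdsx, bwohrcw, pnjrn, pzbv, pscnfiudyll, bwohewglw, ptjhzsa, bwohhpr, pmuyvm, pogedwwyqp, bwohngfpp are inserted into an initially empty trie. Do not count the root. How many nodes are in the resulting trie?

93

For each word, the new-node count is its length minus the longest prefix already in the trie:
  "bwohvx" → 6 new (b, w, o, h, v, x)
  "bwohdse" → prefix "bwoh" already present; 3 new (d, s, e)
  "pmumvrd" → 7 new (p, m, u, m, v, r, d)
  "pxgqemekumn" → prefix "p" already present; 10 new (x, g, q, e, m, e, k, u, m, n)
  "bwohuwnuokg" → prefix "bwoh" already present; 7 new (u, w, n, u, o, k, g)
  "pda" → prefix "p" already present; 2 new (d, a)
  "pw" → prefix "p" already present; 1 new (w)
  "pllxdsx" → prefix "p" already present; 6 new (l, l, x, d, s, x)
  "bwohrcw" → prefix "bwoh" already present; 3 new (r, c, w)
  "pnjrn" → prefix "p" already present; 4 new (n, j, r, n)
  "pzbv" → prefix "p" already present; 3 new (z, b, v)
  "pscnfiudyll" → prefix "p" already present; 10 new (s, c, n, f, i, u, d, y, l, l)
  "bwohewglw" → prefix "bwoh" already present; 5 new (e, w, g, l, w)
  "ptjhzsa" → prefix "p" already present; 6 new (t, j, h, z, s, a)
  "bwohhpr" → prefix "bwoh" already present; 3 new (h, p, r)
  "pmuyvm" → prefix "pmu" already present; 3 new (y, v, m)
  "pogedwwyqp" → prefix "p" already present; 9 new (o, g, e, d, w, w, y, q, p)
  "bwohngfpp" → prefix "bwoh" already present; 5 new (n, g, f, p, p)
Total nodes = 6 + 3 + 7 + 10 + 7 + 2 + 1 + 6 + 3 + 4 + 3 + 10 + 5 + 6 + 3 + 3 + 9 + 5 = 93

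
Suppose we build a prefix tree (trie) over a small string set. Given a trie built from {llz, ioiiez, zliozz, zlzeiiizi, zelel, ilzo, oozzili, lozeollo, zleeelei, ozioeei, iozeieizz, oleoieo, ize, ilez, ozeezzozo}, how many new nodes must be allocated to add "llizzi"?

"ll" is already a path in the trie; the remaining "izzi" must be added.
So 6 − 2 = 4 new nodes.

4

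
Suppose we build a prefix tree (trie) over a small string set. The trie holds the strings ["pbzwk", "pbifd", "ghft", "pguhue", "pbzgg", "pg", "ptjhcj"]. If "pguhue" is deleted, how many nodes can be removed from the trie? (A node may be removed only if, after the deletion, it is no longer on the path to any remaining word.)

4

After clearing the end-marker at "pguhue", prune upward until reaching a node still needed by another word.
The suffix "uhue" (4 nodes) is used only by "pguhue"; "pg" is itself a stored word, so pruning stops there.
Nodes removed: 4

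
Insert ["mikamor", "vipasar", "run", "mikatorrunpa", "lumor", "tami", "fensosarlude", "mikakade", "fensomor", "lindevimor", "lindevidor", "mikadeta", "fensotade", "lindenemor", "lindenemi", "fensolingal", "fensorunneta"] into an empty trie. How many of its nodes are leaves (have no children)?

17

Leaves are exactly the stored words that no other stored word extends.
Those words: "fensolingal", "fensomor", "fensorunneta", "fensosarlude", "fensotade", "lindenemi", "lindenemor", "lindevidor", "lindevimor", "lumor", "mikadeta", "mikakade", "mikamor", "mikatorrunpa", "run", "tami", "vipasar"
Leaf count: 17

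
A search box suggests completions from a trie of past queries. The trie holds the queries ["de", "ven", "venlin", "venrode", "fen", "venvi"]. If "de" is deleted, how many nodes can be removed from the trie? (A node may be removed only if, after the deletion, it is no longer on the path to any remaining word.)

2

Walk "de" from the leaf back toward the root, removing each node that no remaining word uses.
No other word shares any prefix with "de", so all 2 of its nodes go.
Nodes removed: 2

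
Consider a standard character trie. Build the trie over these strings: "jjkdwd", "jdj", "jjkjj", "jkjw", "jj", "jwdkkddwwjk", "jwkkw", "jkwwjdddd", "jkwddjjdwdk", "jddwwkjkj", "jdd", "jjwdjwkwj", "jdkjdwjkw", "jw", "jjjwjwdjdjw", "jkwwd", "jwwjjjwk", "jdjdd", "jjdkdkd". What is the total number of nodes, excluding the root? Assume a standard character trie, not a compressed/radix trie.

Trace insertions, counting only characters that open a new branch:
  "jjkdwd" → 6 new (j, j, k, d, w, d)
  "jdj" → prefix "j" already present; 2 new (d, j)
  "jjkjj" → prefix "jjk" already present; 2 new (j, j)
  "jkjw" → prefix "j" already present; 3 new (k, j, w)
  "jj" → prefix "jj" already present; 0 new (none)
  "jwdkkddwwjk" → prefix "j" already present; 10 new (w, d, k, k, d, d, w, w, j, k)
  "jwkkw" → prefix "jw" already present; 3 new (k, k, w)
  "jkwwjdddd" → prefix "jk" already present; 7 new (w, w, j, d, d, d, d)
  "jkwddjjdwdk" → prefix "jkw" already present; 8 new (d, d, j, j, d, w, d, k)
  "jddwwkjkj" → prefix "jd" already present; 7 new (d, w, w, k, j, k, j)
  "jdd" → prefix "jdd" already present; 0 new (none)
  "jjwdjwkwj" → prefix "jj" already present; 7 new (w, d, j, w, k, w, j)
  "jdkjdwjkw" → prefix "jd" already present; 7 new (k, j, d, w, j, k, w)
  "jw" → prefix "jw" already present; 0 new (none)
  "jjjwjwdjdjw" → prefix "jj" already present; 9 new (j, w, j, w, d, j, d, j, w)
  "jkwwd" → prefix "jkww" already present; 1 new (d)
  "jwwjjjwk" → prefix "jw" already present; 6 new (w, j, j, j, w, k)
  "jdjdd" → prefix "jdj" already present; 2 new (d, d)
  "jjdkdkd" → prefix "jj" already present; 5 new (d, k, d, k, d)
Total nodes = 6 + 2 + 2 + 3 + 0 + 10 + 3 + 7 + 8 + 7 + 0 + 7 + 7 + 0 + 9 + 1 + 6 + 2 + 5 = 85

85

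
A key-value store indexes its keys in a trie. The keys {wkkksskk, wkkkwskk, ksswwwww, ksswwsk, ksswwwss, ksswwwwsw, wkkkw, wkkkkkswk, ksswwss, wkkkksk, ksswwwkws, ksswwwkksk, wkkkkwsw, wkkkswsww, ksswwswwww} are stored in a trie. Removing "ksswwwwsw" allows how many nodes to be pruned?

2

After clearing the end-marker at "ksswwwwsw", prune upward until reaching a node still needed by another word.
The suffix "sw" (2 nodes) is used only by "ksswwwwsw"; the node for "ksswwww" still has the child "w", so pruning stops there.
Nodes removed: 2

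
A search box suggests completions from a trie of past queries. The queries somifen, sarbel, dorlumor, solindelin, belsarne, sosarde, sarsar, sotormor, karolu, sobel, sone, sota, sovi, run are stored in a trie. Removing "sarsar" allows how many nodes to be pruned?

3

Walk "sarsar" from the leaf back toward the root, removing each node that no remaining word uses.
The suffix "sar" (3 nodes) is used only by "sarsar"; the node for "sar" still has the child "b", so pruning stops there.
Nodes removed: 3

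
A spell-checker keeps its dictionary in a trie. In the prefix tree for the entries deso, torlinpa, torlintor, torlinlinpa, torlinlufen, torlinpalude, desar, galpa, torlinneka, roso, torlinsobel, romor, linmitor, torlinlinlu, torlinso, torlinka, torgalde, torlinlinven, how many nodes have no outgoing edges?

Leaves are exactly the stored words that no other stored word extends.
Those words: "desar", "deso", "galpa", "linmitor", "romor", "roso", "torgalde", "torlinka", "torlinlinlu", "torlinlinpa", "torlinlinven", "torlinlufen", "torlinneka", "torlinpalude", "torlinsobel", "torlintor"
Leaf count: 16

16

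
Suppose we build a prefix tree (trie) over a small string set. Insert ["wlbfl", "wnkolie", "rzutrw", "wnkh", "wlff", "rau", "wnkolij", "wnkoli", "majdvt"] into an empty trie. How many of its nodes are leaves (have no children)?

Leaves are exactly the stored words that no other stored word extends.
Those words: "majdvt", "rau", "rzutrw", "wlbfl", "wlff", "wnkh", "wnkolie", "wnkolij"
Leaf count: 8

8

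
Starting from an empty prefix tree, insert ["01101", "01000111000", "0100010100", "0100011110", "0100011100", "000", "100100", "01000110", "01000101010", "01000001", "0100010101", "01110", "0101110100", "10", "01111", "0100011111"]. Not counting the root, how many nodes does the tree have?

Insert word by word; a character creates a node only if that edge doesn't already exist:
  "01101" → 5 new (0, 1, 1, 0, 1)
  "01000111000" → prefix "01" already present; 9 new (0, 0, 0, 1, 1, 1, 0, 0, 0)
  "0100010100" → prefix "010001" already present; 4 new (0, 1, 0, 0)
  "0100011110" → prefix "01000111" already present; 2 new (1, 0)
  "0100011100" → prefix "0100011100" already present; 0 new (none)
  "000" → prefix "0" already present; 2 new (0, 0)
  "100100" → 6 new (1, 0, 0, 1, 0, 0)
  "01000110" → prefix "0100011" already present; 1 new (0)
  "01000101010" → prefix "010001010" already present; 2 new (1, 0)
  "01000001" → prefix "01000" already present; 3 new (0, 0, 1)
  "0100010101" → prefix "0100010101" already present; 0 new (none)
  "01110" → prefix "011" already present; 2 new (1, 0)
  "0101110100" → prefix "010" already present; 7 new (1, 1, 1, 0, 1, 0, 0)
  "10" → prefix "10" already present; 0 new (none)
  "01111" → prefix "0111" already present; 1 new (1)
  "0100011111" → prefix "010001111" already present; 1 new (1)
Total nodes = 5 + 9 + 4 + 2 + 0 + 2 + 6 + 1 + 2 + 3 + 0 + 2 + 7 + 0 + 1 + 1 = 45

45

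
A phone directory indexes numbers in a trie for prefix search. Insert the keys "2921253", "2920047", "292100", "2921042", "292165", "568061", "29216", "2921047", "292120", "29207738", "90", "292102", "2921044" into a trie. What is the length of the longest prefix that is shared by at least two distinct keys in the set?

Equivalently: take the maximum, over all pairs, of their longest common prefix length.
"2921042" and "2921044" agree on "292104" (6 characters) before diverging; nothing deeper is shared.
Longest shared-prefix length: 6

6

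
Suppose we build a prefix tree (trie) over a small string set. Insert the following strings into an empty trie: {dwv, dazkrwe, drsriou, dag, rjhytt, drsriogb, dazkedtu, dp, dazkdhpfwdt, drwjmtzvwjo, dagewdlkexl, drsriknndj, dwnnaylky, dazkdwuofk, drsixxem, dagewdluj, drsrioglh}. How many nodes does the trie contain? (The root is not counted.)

For each word, the new-node count is its length minus the longest prefix already in the trie:
  "dwv" → 3 new (d, w, v)
  "dazkrwe" → prefix "d" already present; 6 new (a, z, k, r, w, e)
  "drsriou" → prefix "d" already present; 6 new (r, s, r, i, o, u)
  "dag" → prefix "da" already present; 1 new (g)
  "rjhytt" → 6 new (r, j, h, y, t, t)
  "drsriogb" → prefix "drsrio" already present; 2 new (g, b)
  "dazkedtu" → prefix "dazk" already present; 4 new (e, d, t, u)
  "dp" → prefix "d" already present; 1 new (p)
  "dazkdhpfwdt" → prefix "dazk" already present; 7 new (d, h, p, f, w, d, t)
  "drwjmtzvwjo" → prefix "dr" already present; 9 new (w, j, m, t, z, v, w, j, o)
  "dagewdlkexl" → prefix "dag" already present; 8 new (e, w, d, l, k, e, x, l)
  "drsriknndj" → prefix "drsri" already present; 5 new (k, n, n, d, j)
  "dwnnaylky" → prefix "dw" already present; 7 new (n, n, a, y, l, k, y)
  "dazkdwuofk" → prefix "dazkd" already present; 5 new (w, u, o, f, k)
  "drsixxem" → prefix "drs" already present; 5 new (i, x, x, e, m)
  "dagewdluj" → prefix "dagewdl" already present; 2 new (u, j)
  "drsrioglh" → prefix "drsriog" already present; 2 new (l, h)
Total nodes = 3 + 6 + 6 + 1 + 6 + 2 + 4 + 1 + 7 + 9 + 8 + 5 + 7 + 5 + 5 + 2 + 2 = 79

79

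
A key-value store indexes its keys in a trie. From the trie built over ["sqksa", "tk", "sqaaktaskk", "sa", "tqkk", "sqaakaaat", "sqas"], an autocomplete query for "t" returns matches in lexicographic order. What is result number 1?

DFS of the "t" subtree visits, in order: "tk", "tqkk"
The 1st is tk.

tk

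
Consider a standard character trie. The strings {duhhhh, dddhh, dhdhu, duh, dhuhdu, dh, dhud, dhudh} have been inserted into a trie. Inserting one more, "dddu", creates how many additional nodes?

1

Walking "dddu" from the root, the first 3 characters ("ddd") follow existing edges; "u" is the first miss.
New nodes needed: |"dddu"| − 3 = 4 − 3 = 1.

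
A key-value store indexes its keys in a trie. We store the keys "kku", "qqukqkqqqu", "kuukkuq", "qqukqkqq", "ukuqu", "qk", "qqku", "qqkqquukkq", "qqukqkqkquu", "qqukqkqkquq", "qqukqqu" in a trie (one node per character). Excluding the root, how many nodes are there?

Insert word by word; a character creates a node only if that edge doesn't already exist:
  "kku" → 3 new (k, k, u)
  "qqukqkqqqu" → 10 new (q, q, u, k, q, k, q, q, q, u)
  "kuukkuq" → prefix "k" already present; 6 new (u, u, k, k, u, q)
  "qqukqkqq" → prefix "qqukqkqq" already present; 0 new (none)
  "ukuqu" → 5 new (u, k, u, q, u)
  "qk" → prefix "q" already present; 1 new (k)
  "qqku" → prefix "qq" already present; 2 new (k, u)
  "qqkqquukkq" → prefix "qqk" already present; 7 new (q, q, u, u, k, k, q)
  "qqukqkqkquu" → prefix "qqukqkq" already present; 4 new (k, q, u, u)
  "qqukqkqkquq" → prefix "qqukqkqkqu" already present; 1 new (q)
  "qqukqqu" → prefix "qqukq" already present; 2 new (q, u)
Total nodes = 3 + 10 + 6 + 0 + 5 + 1 + 2 + 7 + 4 + 1 + 2 = 41

41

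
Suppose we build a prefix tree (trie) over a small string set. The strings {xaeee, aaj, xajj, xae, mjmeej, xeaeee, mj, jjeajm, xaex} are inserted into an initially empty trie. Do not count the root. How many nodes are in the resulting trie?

Count nodes per top-level branch (shared prefixes stored once):
  'a'-branch (aaj): 3 nodes
  'j'-branch (jjeajm): 6 nodes
  'm'-branch (mj, mjmeej): 6 nodes
  'x'-branch (xae, xaeee, xaex, xajj, xeaeee): 13 nodes
Sum: 28

28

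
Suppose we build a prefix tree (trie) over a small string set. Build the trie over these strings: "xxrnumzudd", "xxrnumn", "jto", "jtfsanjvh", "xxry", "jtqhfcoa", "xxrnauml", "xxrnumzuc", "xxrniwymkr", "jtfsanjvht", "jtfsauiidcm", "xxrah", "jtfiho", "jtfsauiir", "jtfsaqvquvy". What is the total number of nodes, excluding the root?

Count nodes per top-level branch (shared prefixes stored once):
  'j'-branch (jtfiho, jtfsanjvh, jtfsanjvht, jtfsaqvquvy, jtfsauiidcm, jtfsauiir, jto, jtqhfcoa): 33 nodes
  'x'-branch (xxrah, xxrnauml, xxrniwymkr, xxrnumn, xxrnumzuc, xxrnumzudd, xxry): 25 nodes
Sum: 58

58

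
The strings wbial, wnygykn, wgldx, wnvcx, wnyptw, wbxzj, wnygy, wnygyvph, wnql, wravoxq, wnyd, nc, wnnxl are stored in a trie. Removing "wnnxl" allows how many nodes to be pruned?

3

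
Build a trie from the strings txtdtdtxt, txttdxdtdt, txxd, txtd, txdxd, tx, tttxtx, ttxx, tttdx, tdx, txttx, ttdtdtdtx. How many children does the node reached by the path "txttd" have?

Walk "txttd" from the root, arriving at one node.
Characters that immediately follow "txttd" among the stored strings: {x}.
That node has 1 child edge.

1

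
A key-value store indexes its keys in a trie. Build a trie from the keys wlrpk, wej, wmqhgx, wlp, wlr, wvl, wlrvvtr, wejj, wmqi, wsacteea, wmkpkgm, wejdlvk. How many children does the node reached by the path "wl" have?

2

Walk "wl" from the root, arriving at one node.
Characters that immediately follow "wl" among the stored strings: {p, r}.
That node has 2 child edges.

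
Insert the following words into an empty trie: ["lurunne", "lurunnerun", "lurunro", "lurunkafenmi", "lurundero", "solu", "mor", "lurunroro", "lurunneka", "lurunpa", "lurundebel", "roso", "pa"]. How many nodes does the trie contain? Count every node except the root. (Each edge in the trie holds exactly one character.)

45

Trace insertions, counting only characters that open a new branch:
  "lurunne" → 7 new (l, u, r, u, n, n, e)
  "lurunnerun" → prefix "lurunne" already present; 3 new (r, u, n)
  "lurunro" → prefix "lurun" already present; 2 new (r, o)
  "lurunkafenmi" → prefix "lurun" already present; 7 new (k, a, f, e, n, m, i)
  "lurundero" → prefix "lurun" already present; 4 new (d, e, r, o)
  "solu" → 4 new (s, o, l, u)
  "mor" → 3 new (m, o, r)
  "lurunroro" → prefix "lurunro" already present; 2 new (r, o)
  "lurunneka" → prefix "lurunne" already present; 2 new (k, a)
  "lurunpa" → prefix "lurun" already present; 2 new (p, a)
  "lurundebel" → prefix "lurunde" already present; 3 new (b, e, l)
  "roso" → 4 new (r, o, s, o)
  "pa" → 2 new (p, a)
Total nodes = 7 + 3 + 2 + 7 + 4 + 4 + 3 + 2 + 2 + 2 + 3 + 4 + 2 = 45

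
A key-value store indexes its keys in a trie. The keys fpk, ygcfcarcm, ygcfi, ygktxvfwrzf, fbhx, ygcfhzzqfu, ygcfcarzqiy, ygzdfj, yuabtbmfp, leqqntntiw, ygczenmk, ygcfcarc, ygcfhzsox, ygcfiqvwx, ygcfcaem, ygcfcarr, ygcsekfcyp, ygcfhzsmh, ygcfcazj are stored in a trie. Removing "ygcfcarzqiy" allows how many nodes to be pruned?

4

After clearing the end-marker at "ygcfcarzqiy", prune upward until reaching a node still needed by another word.
The suffix "zqiy" (4 nodes) is used only by "ygcfcarzqiy"; the node for "ygcfcar" still has the child "c", so pruning stops there.
Nodes removed: 4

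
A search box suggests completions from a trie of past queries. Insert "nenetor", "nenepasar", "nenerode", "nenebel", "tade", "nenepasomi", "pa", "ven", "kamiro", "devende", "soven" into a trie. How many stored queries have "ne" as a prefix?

Traverse to the node for "ne", then collect every word in that subtree.
Matches: "nenebel", "nenepasar", "nenepasomi", "nenerode", "nenetor"
Count: 5

5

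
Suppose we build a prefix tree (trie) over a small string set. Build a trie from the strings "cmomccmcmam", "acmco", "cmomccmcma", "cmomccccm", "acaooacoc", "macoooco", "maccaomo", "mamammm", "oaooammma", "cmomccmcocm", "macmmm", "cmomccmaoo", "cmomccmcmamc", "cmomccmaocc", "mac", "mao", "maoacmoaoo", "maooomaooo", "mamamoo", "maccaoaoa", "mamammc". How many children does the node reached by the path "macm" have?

Walk "macm" from the root, arriving at one node.
Characters that immediately follow "macm" among the stored strings: {m}.
That node has 1 child edge.

1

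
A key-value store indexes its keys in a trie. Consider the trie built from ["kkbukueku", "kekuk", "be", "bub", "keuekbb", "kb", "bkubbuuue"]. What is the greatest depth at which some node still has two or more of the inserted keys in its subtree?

2

The deepest shared node is where two words last agree before diverging.
"kekuk" and "keuekbb" agree on "ke" (2 characters) before diverging; nothing deeper is shared.
Longest shared-prefix length: 2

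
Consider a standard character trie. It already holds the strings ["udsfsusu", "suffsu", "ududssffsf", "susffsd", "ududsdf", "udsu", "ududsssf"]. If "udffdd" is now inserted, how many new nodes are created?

"ud" is already a path in the trie; the remaining "ffdd" must be added.
New nodes needed: |"udffdd"| − 2 = 6 − 2 = 4.

4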